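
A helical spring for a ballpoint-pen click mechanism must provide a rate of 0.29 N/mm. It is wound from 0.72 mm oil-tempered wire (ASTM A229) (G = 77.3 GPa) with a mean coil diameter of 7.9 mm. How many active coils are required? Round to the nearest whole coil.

18

N_a = Gd⁴/(8D³k) = (77.3×10³ × 0.72⁴)/(8 × 7.9³ × 0.29)
    = 20773.5 / 1143.85 = 18.16 → 18 coils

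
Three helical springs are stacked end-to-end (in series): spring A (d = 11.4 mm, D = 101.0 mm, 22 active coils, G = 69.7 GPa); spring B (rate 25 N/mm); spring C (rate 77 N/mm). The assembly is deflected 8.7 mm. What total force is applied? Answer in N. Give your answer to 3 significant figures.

42.0 N

k_A = Gd⁴/(8D³N_a) = (69.7×10³)(11.4⁴)/(8·101.0³·22) = 6.492 N/mm
Series: 1/k_eq = 1/6.492 + 1/25 + 1/77 = 0.20702; k_eq = 4.8304 N/mm
F = k_eq·δ = 4.8304·8.7 = 42.024 N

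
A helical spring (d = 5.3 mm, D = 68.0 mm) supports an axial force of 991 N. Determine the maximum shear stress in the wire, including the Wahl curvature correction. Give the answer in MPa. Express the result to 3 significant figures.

Spring index C = D/d = 68.0/5.3 = 12.8302
K_W = (4C−1)/(4C−4) + 0.615/C = 50.321/47.321 + 0.0479 = 1.1113
τ₀ = 8FD/(πd³) = 8·991·68.0/(π·5.3³) = 539104/467.71 = 1152.6 MPa
τ_max = K·τ₀ = 1.1113 × 1152.6 = 1281 MPa

1280 MPa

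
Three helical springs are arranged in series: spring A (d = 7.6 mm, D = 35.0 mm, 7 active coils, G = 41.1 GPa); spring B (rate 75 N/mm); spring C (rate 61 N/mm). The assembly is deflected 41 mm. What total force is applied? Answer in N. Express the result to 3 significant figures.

k_A = Gd⁴/(8D³N_a) = (41.1×10³)(7.6⁴)/(8·35.0³·7) = 57.109 N/mm
Series: 1/k_eq = 1/57.109 + 1/75 + 1/61 = 0.047237; k_eq = 21.17 N/mm
F = k_eq·δ = 21.17·41 = 867.96 N

868 N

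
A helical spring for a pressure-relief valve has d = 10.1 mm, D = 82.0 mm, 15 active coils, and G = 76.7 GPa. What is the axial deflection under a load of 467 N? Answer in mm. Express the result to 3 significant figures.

k = Gd⁴/(8D³N_a) = (76.7×10³)(10.1⁴)/(8·82.0³·15) = 12.063 N/mm
δ = F/k = 467 / 12.063 = 38.713 mm

38.7 mm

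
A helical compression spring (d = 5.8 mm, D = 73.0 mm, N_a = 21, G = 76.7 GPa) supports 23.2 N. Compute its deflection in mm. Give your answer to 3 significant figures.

k = Gd⁴/(8D³N_a) = (76.7×10³)(5.8⁴)/(8·73.0³·21) = 1.3281 N/mm
δ = F/k = 23.2 / 1.3281 = 17.469 mm

17.5 mm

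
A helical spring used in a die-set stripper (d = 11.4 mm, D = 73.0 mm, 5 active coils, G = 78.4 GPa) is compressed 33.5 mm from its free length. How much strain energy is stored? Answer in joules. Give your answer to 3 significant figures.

47.7 J

k = Gd⁴/(8D³N_a) = (78.4×10³)(11.4⁴)/(8·73.0³·5) = 85.096 N/mm
U = ½kδ² = 0.5 × 85.096 × 33.5² = 47749 N·mm = 47.749 J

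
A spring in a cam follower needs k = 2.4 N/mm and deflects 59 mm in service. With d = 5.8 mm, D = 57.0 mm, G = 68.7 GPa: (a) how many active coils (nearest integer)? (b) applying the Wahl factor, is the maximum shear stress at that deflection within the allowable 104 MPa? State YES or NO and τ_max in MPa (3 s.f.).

(a) 22 coils; (b) NO, τ_max = 120 MPa

N_a = Gd⁴/(8D³k) = (68.7×10³)(5.8⁴)/(8·57.0³·2.4) = 21.86 → N_a = 22
Actual rate k = Gd⁴/(8D³·22) = 2.3852 N/mm
Working load F = kδ = 2.3852·59 = 140.73 N
C = 57.0/5.8 = 9.8276; K_W = (4C−1)/(4C−4)+0.615/C = 1.1475
τ_max = K_W·8FD/(πd³) = 1.1475·104.69 = 120.14 MPa
τ_max > 104 MPa → exceeds allowable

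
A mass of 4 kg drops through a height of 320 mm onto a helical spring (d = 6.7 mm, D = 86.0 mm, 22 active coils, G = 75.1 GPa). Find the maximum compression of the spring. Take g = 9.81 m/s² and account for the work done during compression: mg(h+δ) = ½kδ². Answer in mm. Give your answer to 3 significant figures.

k = Gd⁴/(8D³N_a) = (75.1×10³)(6.7⁴)/(8·86.0³·22) = 1.3519 N/mm
W = mg = 4 × 9.81 = 39.24 N
½kδ² − Wδ − Wh = 0 → δ = (W + √(W² + 2kWh))/k
δ = (39.24 + √(1539.8 + 33950))/1.3519 = (39.24 + 188.39)/1.3519 = 168.38 mm

168 mm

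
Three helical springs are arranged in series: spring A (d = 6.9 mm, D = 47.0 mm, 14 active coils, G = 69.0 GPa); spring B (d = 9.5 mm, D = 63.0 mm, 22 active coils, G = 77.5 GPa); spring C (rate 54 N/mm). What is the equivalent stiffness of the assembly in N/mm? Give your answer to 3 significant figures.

6.15 N/mm

k_A = Gd⁴/(8D³N_a) = (69.0×10³)(6.9⁴)/(8·47.0³·14) = 13.45 N/mm
k_B = Gd⁴/(8D³N_a) = (77.5×10³)(9.5⁴)/(8·63.0³·22) = 14.344 N/mm
Series: 1/k_eq = 1/13.45 + 1/14.344 + 1/54 = 0.16258; k_eq = 6.1507 N/mm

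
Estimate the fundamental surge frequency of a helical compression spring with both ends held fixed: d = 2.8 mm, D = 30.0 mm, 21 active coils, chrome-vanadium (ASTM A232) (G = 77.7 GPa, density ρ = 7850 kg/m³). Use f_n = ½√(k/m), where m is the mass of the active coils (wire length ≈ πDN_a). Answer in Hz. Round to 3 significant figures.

k = Gd⁴/(8D³N_a) = (77.7×10³)(2.8⁴)/(8·30.0³·21) = 1.0529 N/mm = 1052.9 N/m
Wire length L = πDN_a = π·30.0·21 = 1979.2 mm
m = ρ·(πd²/4)·L = 7850 × 6.1575×10⁻⁶ m² × 1.9792 m = 0.095668 kg
f_n = ½√(k/m) = 0.5·√(1052.9/0.095668) = 0.5·√(11006) = 52.454 Hz

52.5 Hz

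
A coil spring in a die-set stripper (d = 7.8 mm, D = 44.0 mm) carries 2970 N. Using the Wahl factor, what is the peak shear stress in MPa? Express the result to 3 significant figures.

891 MPa

Spring index C = D/d = 44.0/7.8 = 5.6410
K_W = (4C−1)/(4C−4) + 0.615/C = 21.564/18.564 + 0.1090 = 1.2706
τ₀ = 8FD/(πd³) = 8·2970·44.0/(π·7.8³) = 1.04544e+06/1490.8 = 701.24 MPa
τ_max = K·τ₀ = 1.2706 × 701.24 = 891.01 MPa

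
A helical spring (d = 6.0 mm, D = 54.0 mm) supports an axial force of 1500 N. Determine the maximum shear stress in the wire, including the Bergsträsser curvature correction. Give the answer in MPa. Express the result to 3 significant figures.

1100 MPa

Spring index C = D/d = 54.0/6.0 = 9.0000
K_B = (4C+2)/(4C−3) = 38.000/33.000 = 1.1515
τ₀ = 8FD/(πd³) = 8·1500·54.0/(π·6.0³) = 648000/678.58 = 954.93 MPa
τ_max = K·τ₀ = 1.1515 × 954.93 = 1099.6 MPa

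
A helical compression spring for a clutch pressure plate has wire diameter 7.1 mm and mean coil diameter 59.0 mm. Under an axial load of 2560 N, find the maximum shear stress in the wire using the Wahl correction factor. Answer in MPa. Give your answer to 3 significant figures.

1260 MPa

Spring index C = D/d = 59.0/7.1 = 8.3099
K_W = (4C−1)/(4C−4) + 0.615/C = 32.239/29.239 + 0.0740 = 1.1766
τ₀ = 8FD/(πd³) = 8·2560·59.0/(π·7.1³) = 1.20832e+06/1124.4 = 1074.6 MPa
τ_max = K·τ₀ = 1.1766 × 1074.6 = 1264.4 MPa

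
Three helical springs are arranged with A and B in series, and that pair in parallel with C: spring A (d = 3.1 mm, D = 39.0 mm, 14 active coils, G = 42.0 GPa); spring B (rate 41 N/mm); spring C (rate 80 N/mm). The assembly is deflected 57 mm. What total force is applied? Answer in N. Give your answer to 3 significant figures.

4590 N

k_A = Gd⁴/(8D³N_a) = (42.0×10³)(3.1⁴)/(8·39.0³·14) = 0.58383 N/mm
Springs A,B series: k_AB = 1/(1/0.58383+1/41) = 0.57563 N/mm; parallel with C: k_eq = 0.57563+80 = 80.576 N/mm
F = k_eq·δ = 80.576·57 = 4592.8 N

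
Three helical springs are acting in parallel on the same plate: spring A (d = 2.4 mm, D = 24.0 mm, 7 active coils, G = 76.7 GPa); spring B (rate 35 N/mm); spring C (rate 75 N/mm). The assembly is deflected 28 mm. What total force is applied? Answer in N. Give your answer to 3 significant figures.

3170 N

k_A = Gd⁴/(8D³N_a) = (76.7×10³)(2.4⁴)/(8·24.0³·7) = 3.2871 N/mm
Parallel: k_eq = 3.2871 + 35 + 75 = 113.29 N/mm
F = k_eq·δ = 113.29·28 = 3172 N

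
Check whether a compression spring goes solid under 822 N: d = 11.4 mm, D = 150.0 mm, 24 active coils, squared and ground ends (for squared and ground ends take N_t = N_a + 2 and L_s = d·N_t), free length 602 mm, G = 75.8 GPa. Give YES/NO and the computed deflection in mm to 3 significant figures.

YES, δ = 416 mm

k = Gd⁴/(8D³N_a) = (75.8×10³)(11.4⁴)/(8·150.0³·24) = 1.9757 N/mm
N_t = 26; L_s = 11.4·26 = 296.4 mm; δ_solid = L₀ − L_s = 602 − 296.4 = 305.6 mm
δ = F/k = 822/1.9757 = 416.06 mm
δ ≥ δ_solid → spring goes solid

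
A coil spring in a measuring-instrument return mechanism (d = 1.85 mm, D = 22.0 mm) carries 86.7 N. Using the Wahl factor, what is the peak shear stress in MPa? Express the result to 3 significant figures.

Spring index C = D/d = 22.0/1.85 = 11.8919
K_W = (4C−1)/(4C−4) + 0.615/C = 46.568/43.568 + 0.0517 = 1.1206
τ₀ = 8FD/(πd³) = 8·86.7·22.0/(π·1.85³) = 15259.2/19.891 = 767.13 MPa
τ_max = K·τ₀ = 1.1206 × 767.13 = 859.62 MPa

860 MPa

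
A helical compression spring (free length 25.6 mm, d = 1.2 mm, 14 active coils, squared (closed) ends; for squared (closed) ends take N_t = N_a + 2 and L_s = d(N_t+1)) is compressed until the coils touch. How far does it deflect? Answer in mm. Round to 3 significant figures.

5.20 mm

N_t = 16; L_s = 1.2·17 = 20.4 mm
δ_solid = L₀ − L_s = 25.6 − 20.4 = 5.2 mm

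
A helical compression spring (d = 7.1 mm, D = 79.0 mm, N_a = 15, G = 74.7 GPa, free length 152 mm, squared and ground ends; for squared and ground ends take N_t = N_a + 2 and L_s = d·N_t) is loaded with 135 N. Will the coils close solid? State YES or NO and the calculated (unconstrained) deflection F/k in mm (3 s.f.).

k = Gd⁴/(8D³N_a) = (74.7×10³)(7.1⁴)/(8·79.0³·15) = 3.2084 N/mm
N_t = 17; L_s = 7.1·17 = 120.7 mm; δ_solid = L₀ − L_s = 152 − 120.7 = 31.3 mm
δ = F/k = 135/3.2084 = 42.077 mm
δ ≥ δ_solid → spring goes solid

YES, δ = 42.1 mm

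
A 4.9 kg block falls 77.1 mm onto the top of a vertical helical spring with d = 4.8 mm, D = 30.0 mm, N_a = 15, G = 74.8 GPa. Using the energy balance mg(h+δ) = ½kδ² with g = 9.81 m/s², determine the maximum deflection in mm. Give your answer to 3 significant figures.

28.8 mm

k = Gd⁴/(8D³N_a) = (74.8×10³)(4.8⁴)/(8·30.0³·15) = 12.255 N/mm
W = mg = 4.9 × 9.81 = 48.069 N
½kδ² − Wδ − Wh = 0 → δ = (W + √(W² + 2kWh))/k
δ = (48.069 + √(2310.6 + 90838.7))/12.255 = (48.069 + 305.2)/12.255 = 28.826 mm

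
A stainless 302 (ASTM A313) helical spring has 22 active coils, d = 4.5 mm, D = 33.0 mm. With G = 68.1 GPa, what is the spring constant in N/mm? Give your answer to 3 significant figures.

k = Gd⁴/(8D³N_a) = (68.1×10³ × 4.5⁴) / (8 × 33.0³ × 22)
  = 2.79253e+07 / 6.32491e+06 = 4.4151 N/mm

4.42 N/mm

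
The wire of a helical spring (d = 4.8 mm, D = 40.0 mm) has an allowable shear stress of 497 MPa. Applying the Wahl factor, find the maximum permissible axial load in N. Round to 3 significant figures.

459 N

C = D/d = 40.0/4.8 = 8.3333
K_W = (4C−1)/(4C−4) + 0.615/C = 32.333/29.333 + 0.0738 = 1.1761
τ_max = K·8FD/(πd³) → F_max = τ_allow·πd³/(8DK)
F_max = 497·π·4.8³/(8·40.0·1.1761) = 1.7268e+05/376.34 = 458.82 N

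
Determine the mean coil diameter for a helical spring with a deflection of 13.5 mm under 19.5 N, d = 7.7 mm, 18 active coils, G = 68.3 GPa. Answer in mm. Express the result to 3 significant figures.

105 mm

Required rate k = F/δ = 19.5/13.5 = 1.4444 N/mm
D = (Gd⁴/(8N_a·k))^(1/3) = (68.3×10³·7.7⁴/(8·18·1.4444))^(1/3)
  = (1.1543e+06)^(1/3) = 104.8995 mm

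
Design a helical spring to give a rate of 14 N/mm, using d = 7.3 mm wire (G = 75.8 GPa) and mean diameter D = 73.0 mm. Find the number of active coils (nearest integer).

N_a = Gd⁴/(8D³k) = (75.8×10³ × 7.3⁴)/(8 × 73.0³ × 14)
    = 2.15259e+08 / 4.35699e+07 = 4.941 → 5 coils

5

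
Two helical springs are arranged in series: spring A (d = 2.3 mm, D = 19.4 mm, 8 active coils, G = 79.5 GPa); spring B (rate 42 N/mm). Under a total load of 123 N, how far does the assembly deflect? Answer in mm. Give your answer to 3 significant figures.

28.8 mm

k_A = Gd⁴/(8D³N_a) = (79.5×10³)(2.3⁴)/(8·19.4³·8) = 4.7609 N/mm
Series: 1/k_eq = 1/4.7609 + 1/42 = 0.23385; k_eq = 4.2762 N/mm
δ = F/k_eq = 123/4.2762 = 28.764 mm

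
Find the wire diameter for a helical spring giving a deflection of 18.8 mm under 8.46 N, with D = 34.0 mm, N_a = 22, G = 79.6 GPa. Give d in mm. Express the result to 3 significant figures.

2.50 mm

Required rate k = F/δ = 8.46/18.8 = 0.45 N/mm
d = (8D³N_a·k / G)^(1/4) = (8·34.0³·22·0.45 / (79.6×10³))^0.25
  = (39.106)^0.25 = 2.5007 mm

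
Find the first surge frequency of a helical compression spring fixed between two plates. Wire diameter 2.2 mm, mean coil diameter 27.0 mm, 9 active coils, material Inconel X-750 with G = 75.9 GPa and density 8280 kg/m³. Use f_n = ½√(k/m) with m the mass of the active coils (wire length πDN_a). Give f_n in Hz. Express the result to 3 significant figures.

k = Gd⁴/(8D³N_a) = (75.9×10³)(2.2⁴)/(8·27.0³·9) = 1.2546 N/mm = 1254.6 N/m
Wire length L = πDN_a = π·27.0·9 = 763.41 mm
m = ρ·(πd²/4)·L = 8280 × 3.8013×10⁻⁶ m² × 0.76341 m = 0.024028 kg
f_n = ½√(k/m) = 0.5·√(1254.6/0.024028) = 0.5·√(52214) = 114.25 Hz

114 Hz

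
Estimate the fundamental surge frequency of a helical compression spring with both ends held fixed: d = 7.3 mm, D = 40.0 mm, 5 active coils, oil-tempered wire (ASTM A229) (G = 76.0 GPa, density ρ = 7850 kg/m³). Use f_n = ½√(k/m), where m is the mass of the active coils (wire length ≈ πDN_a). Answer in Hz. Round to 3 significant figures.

k = Gd⁴/(8D³N_a) = (76.0×10³)(7.3⁴)/(8·40.0³·5) = 84.307 N/mm = 84307 N/m
Wire length L = πDN_a = π·40.0·5 = 628.32 mm
m = ρ·(πd²/4)·L = 7850 × 41.854×10⁻⁶ m² × 0.62832 m = 0.20644 kg
f_n = ½√(k/m) = 0.5·√(84307/0.20644) = 0.5·√(4.0839e+05) = 319.53 Hz

320 Hz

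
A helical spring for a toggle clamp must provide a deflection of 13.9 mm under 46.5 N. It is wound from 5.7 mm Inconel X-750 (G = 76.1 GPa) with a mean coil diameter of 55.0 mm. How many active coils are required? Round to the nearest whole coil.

18

Required rate k = F/δ = 46.5/13.9 = 3.3453 N/mm
N_a = Gd⁴/(8D³k) = (76.1×10³ × 5.7⁴)/(8 × 55.0³ × 3.3453)
    = 8.03312e+07 / 4.45263e+06 = 18.04 → 18 coils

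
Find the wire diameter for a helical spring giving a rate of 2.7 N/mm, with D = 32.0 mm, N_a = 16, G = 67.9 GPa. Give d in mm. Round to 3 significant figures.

3.59 mm

d = (8D³N_a·k / G)^(1/4) = (8·32.0³·16·2.7 / (67.9×10³))^0.25
  = (166.78)^0.25 = 3.5937 mm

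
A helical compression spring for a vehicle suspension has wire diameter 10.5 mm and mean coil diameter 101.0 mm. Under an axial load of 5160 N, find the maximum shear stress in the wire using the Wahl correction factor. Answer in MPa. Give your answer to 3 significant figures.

Spring index C = D/d = 101.0/10.5 = 9.6190
K_W = (4C−1)/(4C−4) + 0.615/C = 37.476/34.476 + 0.0639 = 1.1510
τ₀ = 8FD/(πd³) = 8·5160·101.0/(π·10.5³) = 4.16928e+06/3636.8 = 1146.4 MPa
τ_max = K·τ₀ = 1.1510 × 1146.4 = 1319.5 MPa

1320 MPa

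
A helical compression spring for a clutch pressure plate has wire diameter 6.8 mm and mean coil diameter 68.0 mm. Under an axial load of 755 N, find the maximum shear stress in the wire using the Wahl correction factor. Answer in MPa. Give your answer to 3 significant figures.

476 MPa

Spring index C = D/d = 68.0/6.8 = 10.0000
K_W = (4C−1)/(4C−4) + 0.615/C = 39.000/36.000 + 0.0615 = 1.1448
τ₀ = 8FD/(πd³) = 8·755·68.0/(π·6.8³) = 410720/987.82 = 415.79 MPa
τ_max = K·τ₀ = 1.1448 × 415.79 = 476 MPa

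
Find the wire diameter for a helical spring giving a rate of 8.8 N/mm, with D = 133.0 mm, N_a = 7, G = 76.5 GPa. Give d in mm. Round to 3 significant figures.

d = (8D³N_a·k / G)^(1/4) = (8·133.0³·7·8.8 / (76.5×10³))^0.25
  = (15155)^0.25 = 11.0954 mm

11.1 mm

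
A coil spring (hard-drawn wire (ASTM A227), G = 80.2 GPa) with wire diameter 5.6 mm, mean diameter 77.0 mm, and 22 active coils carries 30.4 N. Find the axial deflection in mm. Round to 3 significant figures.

k = Gd⁴/(8D³N_a) = (80.2×10³)(5.6⁴)/(8·77.0³·22) = 0.98162 N/mm
δ = F/k = 30.4 / 0.98162 = 30.969 mm

31.0 mm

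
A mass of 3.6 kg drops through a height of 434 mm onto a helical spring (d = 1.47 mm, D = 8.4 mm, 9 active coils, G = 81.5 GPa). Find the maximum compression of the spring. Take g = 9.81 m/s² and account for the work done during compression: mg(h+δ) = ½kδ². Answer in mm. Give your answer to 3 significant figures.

62.7 mm

k = Gd⁴/(8D³N_a) = (81.5×10³)(1.47⁴)/(8·8.4³·9) = 8.9178 N/mm
W = mg = 3.6 × 9.81 = 35.316 N
½kδ² − Wδ − Wh = 0 → δ = (W + √(W² + 2kWh))/k
δ = (35.316 + √(1247.2 + 273368))/8.9178 = (35.316 + 524.04)/8.9178 = 62.723 mm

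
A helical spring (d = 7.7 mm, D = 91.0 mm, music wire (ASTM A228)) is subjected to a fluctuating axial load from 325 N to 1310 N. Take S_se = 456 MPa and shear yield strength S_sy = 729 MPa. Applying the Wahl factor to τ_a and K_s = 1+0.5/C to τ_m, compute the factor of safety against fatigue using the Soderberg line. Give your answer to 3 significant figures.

C = D/d = 91.0/7.7 = 11.8182; K_W = (4C−1)/(4C−4)+0.615/C = 1.1214; K_s = 1+0.5/C = 1.0423
F_a = (F_max−F_min)/2 = 492.5 N; F_m = (F_max+F_min)/2 = 817.5 N
τ_a = K_W·8F_aD/(πd³) = 1.1214 × 249.99 = 280.33 MPa
τ_m = K_s·8F_mD/(πd³) = 1.0423 × 414.95 = 432.51 MPa
Soderberg: 1/n_f = τ_a/S_se + τ_m/S_sy = 280.33/456 + 432.51/729 = 0.61475 + 0.59329 = 1.208
n_f = 1/1.208 = 0.8278

0.828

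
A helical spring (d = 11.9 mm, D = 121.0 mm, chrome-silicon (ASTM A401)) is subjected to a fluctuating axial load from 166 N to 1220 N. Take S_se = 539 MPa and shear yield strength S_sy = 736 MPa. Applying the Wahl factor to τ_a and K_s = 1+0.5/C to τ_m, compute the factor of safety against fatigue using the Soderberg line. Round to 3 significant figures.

C = D/d = 121.0/11.9 = 10.1681; K_W = (4C−1)/(4C−4)+0.615/C = 1.1423; K_s = 1+0.5/C = 1.0492
F_a = (F_max−F_min)/2 = 527 N; F_m = (F_max+F_min)/2 = 693 N
τ_a = K_W·8F_aD/(πd³) = 1.1423 × 96.36 = 110.07 MPa
τ_m = K_s·8F_mD/(πd³) = 1.0492 × 126.71 = 132.94 MPa
Soderberg: 1/n_f = τ_a/S_se + τ_m/S_sy = 110.07/539 + 132.94/736 = 0.20421 + 0.18063 = 0.38484
n_f = 1/0.38484 = 2.598

2.60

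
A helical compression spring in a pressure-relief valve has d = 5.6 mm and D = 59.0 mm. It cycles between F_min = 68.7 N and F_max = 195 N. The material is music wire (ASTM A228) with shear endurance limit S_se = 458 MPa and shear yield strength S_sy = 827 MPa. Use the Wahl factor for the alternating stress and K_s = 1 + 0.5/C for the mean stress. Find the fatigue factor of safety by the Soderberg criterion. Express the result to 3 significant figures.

3.61

C = D/d = 59.0/5.6 = 10.5357; K_W = (4C−1)/(4C−4)+0.615/C = 1.1370; K_s = 1+0.5/C = 1.0475
F_a = (F_max−F_min)/2 = 63.15 N; F_m = (F_max+F_min)/2 = 131.85 N
τ_a = K_W·8F_aD/(πd³) = 1.1370 × 54.026 = 61.429 MPa
τ_m = K_s·8F_mD/(πd³) = 1.0475 × 112.8 = 118.15 MPa
Soderberg: 1/n_f = τ_a/S_se + τ_m/S_sy = 61.429/458 + 118.15/827 = 0.13412 + 0.14287 = 0.27699
n_f = 1/0.27699 = 3.61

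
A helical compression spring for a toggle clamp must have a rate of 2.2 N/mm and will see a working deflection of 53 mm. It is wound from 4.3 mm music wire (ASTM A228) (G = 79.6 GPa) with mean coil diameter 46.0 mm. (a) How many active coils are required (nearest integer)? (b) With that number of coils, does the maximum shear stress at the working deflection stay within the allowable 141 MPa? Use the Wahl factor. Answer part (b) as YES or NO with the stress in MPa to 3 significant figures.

(a) 16 coils; (b) NO, τ_max = 194 MPa

N_a = Gd⁴/(8D³k) = (79.6×10³)(4.3⁴)/(8·46.0³·2.2) = 15.89 → N_a = 16
Actual rate k = Gd⁴/(8D³·16) = 2.1843 N/mm
Working load F = kδ = 2.1843·53 = 115.77 N
C = 46.0/4.3 = 10.6977; K_W = (4C−1)/(4C−4)+0.615/C = 1.1348
τ_max = K_W·8FD/(πd³) = 1.1348·170.56 = 193.55 MPa
τ_max > 141 MPa → exceeds allowable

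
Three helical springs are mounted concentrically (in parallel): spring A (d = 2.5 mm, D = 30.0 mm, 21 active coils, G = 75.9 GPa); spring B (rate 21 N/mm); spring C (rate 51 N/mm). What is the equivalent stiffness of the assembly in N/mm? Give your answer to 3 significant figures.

72.7 N/mm

k_A = Gd⁴/(8D³N_a) = (75.9×10³)(2.5⁴)/(8·30.0³·21) = 0.65363 N/mm
Parallel: k_eq = 0.65363 + 21 + 51 = 72.654 N/mm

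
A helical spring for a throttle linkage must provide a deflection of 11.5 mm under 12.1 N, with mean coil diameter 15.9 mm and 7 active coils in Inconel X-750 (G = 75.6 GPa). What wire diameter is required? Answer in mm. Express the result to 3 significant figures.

Required rate k = F/δ = 12.1/11.5 = 1.0522 N/mm
d = (8D³N_a·k / G)^(1/4) = (8·15.9³·7·1.0522 / (75.6×10³))^0.25
  = (3.1329)^0.25 = 1.3304 mm

1.33 mm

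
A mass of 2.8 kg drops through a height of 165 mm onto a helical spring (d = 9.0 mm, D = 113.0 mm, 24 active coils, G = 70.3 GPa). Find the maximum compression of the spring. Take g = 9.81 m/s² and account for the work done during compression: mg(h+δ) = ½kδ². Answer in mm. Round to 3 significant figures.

92.1 mm

k = Gd⁴/(8D³N_a) = (70.3×10³)(9.0⁴)/(8·113.0³·24) = 1.6649 N/mm
W = mg = 2.8 × 9.81 = 27.468 N
½kδ² − Wδ − Wh = 0 → δ = (W + √(W² + 2kWh))/k
δ = (27.468 + √(754.49 + 15091.4))/1.6649 = (27.468 + 125.88)/1.6649 = 92.107 mm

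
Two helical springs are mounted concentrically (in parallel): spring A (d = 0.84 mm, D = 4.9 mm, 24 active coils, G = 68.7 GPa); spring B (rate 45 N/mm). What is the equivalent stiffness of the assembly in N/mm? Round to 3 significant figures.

k_A = Gd⁴/(8D³N_a) = (68.7×10³)(0.84⁴)/(8·4.9³·24) = 1.5142 N/mm
Parallel: k_eq = 1.5142 + 45 = 46.514 N/mm

46.5 N/mm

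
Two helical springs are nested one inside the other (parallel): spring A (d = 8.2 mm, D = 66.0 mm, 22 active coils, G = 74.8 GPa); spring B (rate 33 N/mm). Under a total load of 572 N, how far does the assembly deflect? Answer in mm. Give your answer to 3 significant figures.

14.4 mm

k_A = Gd⁴/(8D³N_a) = (74.8×10³)(8.2⁴)/(8·66.0³·22) = 6.6836 N/mm
Parallel: k_eq = 6.6836 + 33 = 39.684 N/mm
δ = F/k_eq = 572/39.684 = 14.414 mm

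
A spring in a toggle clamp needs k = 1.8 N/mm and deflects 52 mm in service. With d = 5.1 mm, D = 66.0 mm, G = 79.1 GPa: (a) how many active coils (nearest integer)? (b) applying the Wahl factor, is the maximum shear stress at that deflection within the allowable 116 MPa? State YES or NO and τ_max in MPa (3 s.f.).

N_a = Gd⁴/(8D³k) = (79.1×10³)(5.1⁴)/(8·66.0³·1.8) = 12.93 → N_a = 13
Actual rate k = Gd⁴/(8D³·13) = 1.7897 N/mm
Working load F = kδ = 1.7897·52 = 93.067 N
C = 66.0/5.1 = 12.9412; K_W = (4C−1)/(4C−4)+0.615/C = 1.1103
τ_max = K_W·8FD/(πd³) = 1.1103·117.91 = 130.92 MPa
τ_max > 116 MPa → exceeds allowable

(a) 13 coils; (b) NO, τ_max = 131 MPa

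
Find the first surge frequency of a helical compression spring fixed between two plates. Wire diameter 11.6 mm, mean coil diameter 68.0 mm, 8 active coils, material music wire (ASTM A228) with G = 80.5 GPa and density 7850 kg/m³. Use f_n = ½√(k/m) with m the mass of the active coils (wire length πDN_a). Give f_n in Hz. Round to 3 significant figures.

k = Gd⁴/(8D³N_a) = (80.5×10³)(11.6⁴)/(8·68.0³·8) = 72.43 N/mm = 72430 N/m
Wire length L = πDN_a = π·68.0·8 = 1709 mm
m = ρ·(πd²/4)·L = 7850 × 105.68×10⁻⁶ m² × 1.709 m = 1.4178 kg
f_n = ½√(k/m) = 0.5·√(72430/1.4178) = 0.5·√(51085) = 113.01 Hz

113 Hz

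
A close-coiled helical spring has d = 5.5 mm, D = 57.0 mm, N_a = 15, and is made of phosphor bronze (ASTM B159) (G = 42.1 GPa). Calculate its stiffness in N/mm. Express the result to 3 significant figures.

1.73 N/mm

k = Gd⁴/(8D³N_a) = (42.1×10³ × 5.5⁴) / (8 × 57.0³ × 15)
  = 3.85241e+07 / 2.22232e+07 = 1.7335 N/mm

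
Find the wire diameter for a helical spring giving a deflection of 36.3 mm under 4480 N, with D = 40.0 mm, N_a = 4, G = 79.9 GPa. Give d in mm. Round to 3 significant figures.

Required rate k = F/δ = 4480/36.3 = 123.42 N/mm
d = (8D³N_a·k / G)^(1/4) = (8·40.0³·4·123.42 / (79.9×10³))^0.25
  = (3163.4)^0.25 = 7.4996 mm

7.50 mm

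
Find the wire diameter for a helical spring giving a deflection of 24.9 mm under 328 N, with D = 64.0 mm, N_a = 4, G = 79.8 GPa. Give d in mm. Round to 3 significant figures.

6.10 mm

Required rate k = F/δ = 328/24.9 = 13.173 N/mm
d = (8D³N_a·k / G)^(1/4) = (8·64.0³·4·13.173 / (79.8×10³))^0.25
  = (1384.7)^0.25 = 6.1001 mm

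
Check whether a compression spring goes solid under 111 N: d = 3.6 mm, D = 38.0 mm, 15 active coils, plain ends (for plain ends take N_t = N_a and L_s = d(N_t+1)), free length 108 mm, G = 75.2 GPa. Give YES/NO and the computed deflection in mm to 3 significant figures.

k = Gd⁴/(8D³N_a) = (75.2×10³)(3.6⁴)/(8·38.0³·15) = 1.9182 N/mm
N_t = 15; L_s = 3.6·16 = 57.6 mm; δ_solid = L₀ − L_s = 108 − 57.6 = 50.4 mm
δ = F/k = 111/1.9182 = 57.866 mm
δ ≥ δ_solid → spring goes solid

YES, δ = 57.9 mm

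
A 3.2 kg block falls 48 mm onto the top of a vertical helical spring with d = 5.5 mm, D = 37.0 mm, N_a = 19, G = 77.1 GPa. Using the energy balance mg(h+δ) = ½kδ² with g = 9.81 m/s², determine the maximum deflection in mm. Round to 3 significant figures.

k = Gd⁴/(8D³N_a) = (77.1×10³)(5.5⁴)/(8·37.0³·19) = 9.1634 N/mm
W = mg = 3.2 × 9.81 = 31.392 N
½kδ² − Wδ − Wh = 0 → δ = (W + √(W² + 2kWh))/k
δ = (31.392 + √(985.46 + 27615.1))/9.1634 = (31.392 + 169.12)/9.1634 = 21.882 mm

21.9 mm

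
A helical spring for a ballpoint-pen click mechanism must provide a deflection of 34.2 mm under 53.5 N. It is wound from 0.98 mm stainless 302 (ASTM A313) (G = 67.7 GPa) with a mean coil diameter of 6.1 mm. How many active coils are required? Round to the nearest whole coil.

22

Required rate k = F/δ = 53.5/34.2 = 1.5643 N/mm
N_a = Gd⁴/(8D³k) = (67.7×10³ × 0.98⁴)/(8 × 6.1³ × 1.5643)
    = 62444.3 / 2840.58 = 21.98 → 22 coils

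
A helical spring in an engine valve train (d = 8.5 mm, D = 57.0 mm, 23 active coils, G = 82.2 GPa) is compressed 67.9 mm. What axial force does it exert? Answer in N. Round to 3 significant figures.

k = Gd⁴/(8D³N_a) = (82.2×10³)(8.5⁴)/(8·57.0³·23) = 12.592 N/mm
F = k·δ = 12.592 × 67.9 = 855.02 N

855 N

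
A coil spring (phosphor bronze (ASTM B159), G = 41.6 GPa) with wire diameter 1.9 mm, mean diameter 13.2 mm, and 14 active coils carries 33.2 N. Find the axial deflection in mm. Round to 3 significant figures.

k = Gd⁴/(8D³N_a) = (41.6×10³)(1.9⁴)/(8·13.2³·14) = 2.1046 N/mm
δ = F/k = 33.2 / 2.1046 = 15.775 mm

15.8 mm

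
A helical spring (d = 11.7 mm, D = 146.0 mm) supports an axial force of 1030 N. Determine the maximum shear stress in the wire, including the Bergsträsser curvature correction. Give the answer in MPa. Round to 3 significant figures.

Spring index C = D/d = 146.0/11.7 = 12.4786
K_B = (4C+2)/(4C−3) = 51.915/46.915 = 1.1066
τ₀ = 8FD/(πd³) = 8·1030·146.0/(π·11.7³) = 1.20304e+06/5031.6 = 239.1 MPa
τ_max = K·τ₀ = 1.1066 × 239.1 = 264.58 MPa

265 MPa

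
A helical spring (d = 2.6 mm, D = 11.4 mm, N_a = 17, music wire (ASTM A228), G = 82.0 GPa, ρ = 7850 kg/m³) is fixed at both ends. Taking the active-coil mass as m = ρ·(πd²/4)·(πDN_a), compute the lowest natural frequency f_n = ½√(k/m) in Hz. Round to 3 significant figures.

k = Gd⁴/(8D³N_a) = (82.0×10³)(2.6⁴)/(8·11.4³·17) = 18.597 N/mm = 18597 N/m
Wire length L = πDN_a = π·11.4·17 = 608.84 mm
m = ρ·(πd²/4)·L = 7850 × 5.3093×10⁻⁶ m² × 0.60884 m = 0.025375 kg
f_n = ½√(k/m) = 0.5·√(18597/0.025375) = 0.5·√(7.329e+05) = 428.05 Hz

428 Hz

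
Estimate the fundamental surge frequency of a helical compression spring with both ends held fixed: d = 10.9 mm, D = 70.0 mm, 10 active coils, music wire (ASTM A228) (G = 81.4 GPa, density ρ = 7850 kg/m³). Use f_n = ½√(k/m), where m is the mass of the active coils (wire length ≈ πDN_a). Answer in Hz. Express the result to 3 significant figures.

k = Gd⁴/(8D³N_a) = (81.4×10³)(10.9⁴)/(8·70.0³·10) = 41.874 N/mm = 41874 N/m
Wire length L = πDN_a = π·70.0·10 = 2199.1 mm
m = ρ·(πd²/4)·L = 7850 × 93.313×10⁻⁶ m² × 2.1991 m = 1.6109 kg
f_n = ½√(k/m) = 0.5·√(41874/1.6109) = 0.5·√(25995) = 80.614 Hz

80.6 Hz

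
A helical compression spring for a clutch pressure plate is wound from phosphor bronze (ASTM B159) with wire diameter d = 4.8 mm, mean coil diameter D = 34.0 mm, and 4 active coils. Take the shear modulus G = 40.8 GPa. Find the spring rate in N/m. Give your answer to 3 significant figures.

k = Gd⁴/(8D³N_a) = (40.8×10³ × 4.8⁴) / (8 × 34.0³ × 4)
  = 2.16583e+07 / 1.25773e+06 = 17.22 N/mm = 17220 N/m

17200 N/m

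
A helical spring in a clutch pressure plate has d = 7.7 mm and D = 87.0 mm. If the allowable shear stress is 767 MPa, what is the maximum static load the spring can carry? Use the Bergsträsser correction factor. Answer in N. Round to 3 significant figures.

1410 N

C = D/d = 87.0/7.7 = 11.2987
K_B = (4C+2)/(4C−3) = 47.195/42.195 = 1.1185
τ_max = K·8FD/(πd³) → F_max = τ_allow·πd³/(8DK)
F_max = 767·π·7.7³/(8·87.0·1.1185) = 1.1001e+06/778.47 = 1413.1 N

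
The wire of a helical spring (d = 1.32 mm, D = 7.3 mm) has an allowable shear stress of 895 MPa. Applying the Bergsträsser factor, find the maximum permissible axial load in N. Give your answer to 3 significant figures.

C = D/d = 7.3/1.32 = 5.5303
K_B = (4C+2)/(4C−3) = 24.121/19.121 = 1.2615
τ_max = K·8FD/(πd³) → F_max = τ_allow·πd³/(8DK)
F_max = 895·π·1.32³/(8·7.3·1.2615) = 6466.9/73.671 = 87.781 N

87.8 N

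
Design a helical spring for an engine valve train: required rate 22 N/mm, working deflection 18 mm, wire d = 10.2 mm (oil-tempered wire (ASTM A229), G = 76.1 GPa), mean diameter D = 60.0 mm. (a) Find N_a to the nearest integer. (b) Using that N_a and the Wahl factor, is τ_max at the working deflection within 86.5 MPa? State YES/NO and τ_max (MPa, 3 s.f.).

N_a = Gd⁴/(8D³k) = (76.1×10³)(10.2⁴)/(8·60.0³·22) = 21.67 → N_a = 22
Actual rate k = Gd⁴/(8D³·22) = 21.668 N/mm
Working load F = kδ = 21.668·18 = 390.02 N
C = 60.0/10.2 = 5.8824; K_W = (4C−1)/(4C−4)+0.615/C = 1.2582
τ_max = K_W·8FD/(πd³) = 1.2582·56.154 = 70.651 MPa
τ_max ≤ 86.5 MPa → acceptable

(a) 22 coils; (b) YES, τ_max = 70.7 MPa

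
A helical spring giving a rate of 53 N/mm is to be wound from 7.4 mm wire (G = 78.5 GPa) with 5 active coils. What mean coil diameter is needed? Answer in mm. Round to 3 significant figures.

D = (Gd⁴/(8N_a·k))^(1/3) = (78.5×10³·7.4⁴/(8·5·53))^(1/3)
  = (111035)^(1/3) = 48.0640 mm

48.1 mm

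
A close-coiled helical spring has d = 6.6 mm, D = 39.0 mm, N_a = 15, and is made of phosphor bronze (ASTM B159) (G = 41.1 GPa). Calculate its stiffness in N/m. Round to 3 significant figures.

11000 N/m

k = Gd⁴/(8D³N_a) = (41.1×10³ × 6.6⁴) / (8 × 39.0³ × 15)
  = 7.79862e+07 / 7.11828e+06 = 10.956 N/mm = 10956 N/m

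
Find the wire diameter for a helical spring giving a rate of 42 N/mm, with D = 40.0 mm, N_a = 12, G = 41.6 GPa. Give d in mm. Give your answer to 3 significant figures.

8.87 mm

d = (8D³N_a·k / G)^(1/4) = (8·40.0³·12·42 / (41.6×10³))^0.25
  = (6203.1)^0.25 = 8.8747 mm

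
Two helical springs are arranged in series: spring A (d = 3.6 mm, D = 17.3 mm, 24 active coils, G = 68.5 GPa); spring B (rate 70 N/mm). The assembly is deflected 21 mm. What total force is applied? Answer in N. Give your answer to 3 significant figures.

209 N

k_A = Gd⁴/(8D³N_a) = (68.5×10³)(3.6⁴)/(8·17.3³·24) = 11.573 N/mm
Series: 1/k_eq = 1/11.573 + 1/70 = 0.10069; k_eq = 9.9314 N/mm
F = k_eq·δ = 9.9314·21 = 208.56 N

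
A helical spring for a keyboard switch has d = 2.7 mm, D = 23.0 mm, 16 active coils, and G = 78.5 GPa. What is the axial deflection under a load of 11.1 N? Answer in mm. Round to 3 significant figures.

k = Gd⁴/(8D³N_a) = (78.5×10³)(2.7⁴)/(8·23.0³·16) = 2.6787 N/mm
δ = F/k = 11.1 / 2.6787 = 4.1437 mm

4.14 mm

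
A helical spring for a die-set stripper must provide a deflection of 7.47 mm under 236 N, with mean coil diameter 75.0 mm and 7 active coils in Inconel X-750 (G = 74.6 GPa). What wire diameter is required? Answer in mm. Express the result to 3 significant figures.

Required rate k = F/δ = 236/7.47 = 31.593 N/mm
d = (8D³N_a·k / G)^(1/4) = (8·75.0³·7·31.593 / (74.6×10³))^0.25
  = (10005)^0.25 = 10.0013 mm

10.0 mm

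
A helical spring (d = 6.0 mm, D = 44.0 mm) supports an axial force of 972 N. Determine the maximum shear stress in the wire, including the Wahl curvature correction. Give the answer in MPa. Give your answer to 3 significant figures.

Spring index C = D/d = 44.0/6.0 = 7.3333
K_W = (4C−1)/(4C−4) + 0.615/C = 28.333/25.333 + 0.0839 = 1.2023
τ₀ = 8FD/(πd³) = 8·972·44.0/(π·6.0³) = 342144/678.58 = 504.2 MPa
τ_max = K·τ₀ = 1.2023 × 504.2 = 606.2 MPa

606 MPa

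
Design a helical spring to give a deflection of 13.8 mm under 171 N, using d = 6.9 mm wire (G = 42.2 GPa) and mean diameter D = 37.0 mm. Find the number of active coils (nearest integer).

19

Required rate k = F/δ = 171/13.8 = 12.391 N/mm
N_a = Gd⁴/(8D³k) = (42.2×10³ × 6.9⁴)/(8 × 37.0³ × 12.391)
    = 9.56553e+07 / 5.02125e+06 = 19.05 → 19 coils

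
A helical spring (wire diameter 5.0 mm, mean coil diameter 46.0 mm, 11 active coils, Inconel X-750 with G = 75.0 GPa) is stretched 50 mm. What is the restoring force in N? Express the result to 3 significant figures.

274 N

k = Gd⁴/(8D³N_a) = (75.0×10³)(5.0⁴)/(8·46.0³·11) = 5.4725 N/mm
F = k·δ = 5.4725 × 50 = 273.62 N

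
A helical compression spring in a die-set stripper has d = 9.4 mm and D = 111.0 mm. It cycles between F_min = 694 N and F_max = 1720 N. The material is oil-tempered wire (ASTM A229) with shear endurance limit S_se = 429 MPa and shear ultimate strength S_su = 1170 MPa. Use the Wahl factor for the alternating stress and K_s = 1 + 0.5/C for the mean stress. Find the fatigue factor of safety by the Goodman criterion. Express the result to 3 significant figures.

1.22

C = D/d = 111.0/9.4 = 11.8085; K_W = (4C−1)/(4C−4)+0.615/C = 1.1215; K_s = 1+0.5/C = 1.0423
F_a = (F_max−F_min)/2 = 513 N; F_m = (F_max+F_min)/2 = 1207 N
τ_a = K_W·8F_aD/(πd³) = 1.1215 × 174.58 = 195.79 MPa
τ_m = K_s·8F_mD/(πd³) = 1.0423 × 410.76 = 428.15 MPa
Goodman: 1/n_f = τ_a/S_se + τ_m/S_su = 195.79/429 + 428.15/1170 = 0.45638 + 0.36594 = 0.82232
n_f = 1/0.82232 = 1.216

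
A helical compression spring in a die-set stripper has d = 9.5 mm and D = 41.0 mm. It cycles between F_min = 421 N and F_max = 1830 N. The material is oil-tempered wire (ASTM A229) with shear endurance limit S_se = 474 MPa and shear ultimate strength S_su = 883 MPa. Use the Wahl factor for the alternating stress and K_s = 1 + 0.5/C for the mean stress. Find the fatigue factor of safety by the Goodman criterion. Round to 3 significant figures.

C = D/d = 41.0/9.5 = 4.3158; K_W = (4C−1)/(4C−4)+0.615/C = 1.3687; K_s = 1+0.5/C = 1.1159
F_a = (F_max−F_min)/2 = 704.5 N; F_m = (F_max+F_min)/2 = 1125.5 N
τ_a = K_W·8F_aD/(πd³) = 1.3687 × 85.79 = 117.42 MPa
τ_m = K_s·8F_mD/(πd³) = 1.1159 × 137.06 = 152.93 MPa
Goodman: 1/n_f = τ_a/S_se + τ_m/S_su = 117.42/474 + 152.93/883 = 0.24772 + 0.17320 = 0.42092
n_f = 1/0.42092 = 2.376

2.38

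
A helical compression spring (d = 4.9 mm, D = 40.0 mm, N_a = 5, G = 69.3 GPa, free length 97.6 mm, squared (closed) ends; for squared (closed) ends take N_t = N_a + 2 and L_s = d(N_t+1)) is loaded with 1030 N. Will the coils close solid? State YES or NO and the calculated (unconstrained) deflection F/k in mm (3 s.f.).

k = Gd⁴/(8D³N_a) = (69.3×10³)(4.9⁴)/(8·40.0³·5) = 15.605 N/mm
N_t = 7; L_s = 4.9·8 = 39.2 mm; δ_solid = L₀ − L_s = 97.6 − 39.2 = 58.4 mm
δ = F/k = 1030/15.605 = 66.002 mm
δ ≥ δ_solid → spring goes solid

YES, δ = 66.0 mm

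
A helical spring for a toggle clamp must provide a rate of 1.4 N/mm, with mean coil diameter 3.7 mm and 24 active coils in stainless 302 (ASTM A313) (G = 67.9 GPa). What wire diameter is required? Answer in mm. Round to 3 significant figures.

d = (8D³N_a·k / G)^(1/4) = (8·3.7³·24·1.4 / (67.9×10³))^0.25
  = (0.20052)^0.25 = 0.6692 mm

0.669 mm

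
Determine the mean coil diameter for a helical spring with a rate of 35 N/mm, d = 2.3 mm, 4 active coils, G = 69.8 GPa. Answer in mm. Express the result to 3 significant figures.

12.0 mm

D = (Gd⁴/(8N_a·k))^(1/3) = (69.8×10³·2.3⁴/(8·4·35))^(1/3)
  = (1744.01)^(1/3) = 12.0369 mm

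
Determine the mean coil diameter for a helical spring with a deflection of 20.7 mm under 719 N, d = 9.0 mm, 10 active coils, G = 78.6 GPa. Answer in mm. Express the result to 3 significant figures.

Required rate k = F/δ = 719/20.7 = 34.734 N/mm
D = (Gd⁴/(8N_a·k))^(1/3) = (78.6×10³·9.0⁴/(8·10·34.734))^(1/3)
  = (185586)^(1/3) = 57.0402 mm

57.0 mm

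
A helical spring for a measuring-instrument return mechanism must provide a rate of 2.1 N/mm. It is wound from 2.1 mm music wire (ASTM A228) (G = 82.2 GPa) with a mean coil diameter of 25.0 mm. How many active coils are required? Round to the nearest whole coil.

N_a = Gd⁴/(8D³k) = (82.2×10³ × 2.1⁴)/(8 × 25.0³ × 2.1)
    = 1.59863e+06 / 262500 = 6.09 → 6 coils

6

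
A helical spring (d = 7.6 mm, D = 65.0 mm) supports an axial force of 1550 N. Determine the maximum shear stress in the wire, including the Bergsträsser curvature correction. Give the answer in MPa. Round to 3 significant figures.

Spring index C = D/d = 65.0/7.6 = 8.5526
K_B = (4C+2)/(4C−3) = 36.211/31.211 = 1.1602
τ₀ = 8FD/(πd³) = 8·1550·65.0/(π·7.6³) = 806000/1379.1 = 584.45 MPa
τ_max = K·τ₀ = 1.1602 × 584.45 = 678.08 MPa

678 MPa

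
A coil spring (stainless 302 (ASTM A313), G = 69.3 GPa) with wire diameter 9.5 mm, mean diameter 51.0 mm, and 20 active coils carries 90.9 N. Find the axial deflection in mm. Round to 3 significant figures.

3.42 mm

k = Gd⁴/(8D³N_a) = (69.3×10³)(9.5⁴)/(8·51.0³·20) = 26.595 N/mm
δ = F/k = 90.9 / 26.595 = 3.418 mm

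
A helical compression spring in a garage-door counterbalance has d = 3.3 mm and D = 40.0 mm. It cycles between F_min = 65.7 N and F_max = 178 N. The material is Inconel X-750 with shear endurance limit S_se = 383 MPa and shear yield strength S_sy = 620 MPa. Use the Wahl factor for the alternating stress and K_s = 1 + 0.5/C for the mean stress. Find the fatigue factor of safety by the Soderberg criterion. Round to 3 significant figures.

C = D/d = 40.0/3.3 = 12.1212; K_W = (4C−1)/(4C−4)+0.615/C = 1.1182; K_s = 1+0.5/C = 1.0413
F_a = (F_max−F_min)/2 = 56.15 N; F_m = (F_max+F_min)/2 = 121.85 N
τ_a = K_W·8F_aD/(πd³) = 1.1182 × 159.15 = 177.96 MPa
τ_m = K_s·8F_mD/(πd³) = 1.0413 × 345.37 = 359.62 MPa
Soderberg: 1/n_f = τ_a/S_se + τ_m/S_sy = 177.96/383 + 359.62/620 = 0.46464 + 0.58003 = 1.0447
n_f = 1/1.0447 = 0.9572

0.957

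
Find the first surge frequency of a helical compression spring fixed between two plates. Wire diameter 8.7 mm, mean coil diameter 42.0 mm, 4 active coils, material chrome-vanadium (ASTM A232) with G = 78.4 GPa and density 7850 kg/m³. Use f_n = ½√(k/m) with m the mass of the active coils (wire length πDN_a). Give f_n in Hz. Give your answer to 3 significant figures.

439 Hz

k = Gd⁴/(8D³N_a) = (78.4×10³)(8.7⁴)/(8·42.0³·4) = 189.45 N/mm = 1.8945e+05 N/m
Wire length L = πDN_a = π·42.0·4 = 527.79 mm
m = ρ·(πd²/4)·L = 7850 × 59.447×10⁻⁶ m² × 0.52779 m = 0.2463 kg
f_n = ½√(k/m) = 0.5·√(1.8945e+05/0.2463) = 0.5·√(7.692e+05) = 438.52 Hz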